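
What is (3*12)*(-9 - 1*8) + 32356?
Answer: 31744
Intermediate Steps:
(3*12)*(-9 - 1*8) + 32356 = 36*(-9 - 8) + 32356 = 36*(-17) + 32356 = -612 + 32356 = 31744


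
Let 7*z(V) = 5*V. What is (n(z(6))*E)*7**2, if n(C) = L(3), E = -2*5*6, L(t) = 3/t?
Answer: -2940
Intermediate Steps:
z(V) = 5*V/7 (z(V) = (5*V)/7 = 5*V/7)
E = -60 (E = -10*6 = -60)
n(C) = 1 (n(C) = 3/3 = 3*(1/3) = 1)
(n(z(6))*E)*7**2 = (1*(-60))*7**2 = -60*49 = -2940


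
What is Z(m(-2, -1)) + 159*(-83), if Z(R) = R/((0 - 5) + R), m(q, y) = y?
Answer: -79181/6 ≈ -13197.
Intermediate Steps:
Z(R) = R/(-5 + R)
Z(m(-2, -1)) + 159*(-83) = -1/(-5 - 1) + 159*(-83) = -1/(-6) - 13197 = -1*(-1/6) - 13197 = 1/6 - 13197 = -79181/6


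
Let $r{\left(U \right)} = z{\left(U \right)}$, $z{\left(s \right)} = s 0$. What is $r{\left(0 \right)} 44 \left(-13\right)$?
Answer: $0$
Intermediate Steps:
$z{\left(s \right)} = 0$
$r{\left(U \right)} = 0$
$r{\left(0 \right)} 44 \left(-13\right) = 0 \cdot 44 \left(-13\right) = 0 \left(-13\right) = 0$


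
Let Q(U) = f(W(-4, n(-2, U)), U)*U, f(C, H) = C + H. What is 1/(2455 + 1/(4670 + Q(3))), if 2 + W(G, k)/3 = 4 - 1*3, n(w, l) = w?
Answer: 4670/11464851 ≈ 0.00040733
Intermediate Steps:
W(G, k) = -3 (W(G, k) = -6 + 3*(4 - 1*3) = -6 + 3*(4 - 3) = -6 + 3*1 = -6 + 3 = -3)
Q(U) = U*(-3 + U) (Q(U) = (-3 + U)*U = U*(-3 + U))
1/(2455 + 1/(4670 + Q(3))) = 1/(2455 + 1/(4670 + 3*(-3 + 3))) = 1/(2455 + 1/(4670 + 3*0)) = 1/(2455 + 1/(4670 + 0)) = 1/(2455 + 1/4670) = 1/(11464851/4670) = 4670/11464851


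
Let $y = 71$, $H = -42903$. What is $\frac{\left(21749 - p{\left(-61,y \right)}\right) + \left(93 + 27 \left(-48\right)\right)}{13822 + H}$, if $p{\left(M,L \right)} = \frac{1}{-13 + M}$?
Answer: $- \frac{1520405}{2151994} \approx -0.70651$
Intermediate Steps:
$\frac{\left(21749 - p{\left(-61,y \right)}\right) + \left(93 + 27 \left(-48\right)\right)}{13822 + H} = \frac{\left(21749 - \frac{1}{-13 - 61}\right) + \left(93 + 27 \left(-48\right)\right)}{13822 - 42903} = \frac{\left(21749 - \frac{1}{-74}\right) + \left(93 - 1296\right)}{-29081} = \left(\left(21749 - - \frac{1}{74}\right) - 1203\right) \left(- \frac{1}{29081}\right) = \left(\left(21749 + \frac{1}{74}\right) - 1203\right) \left(- \frac{1}{29081}\right) = \left(\frac{1609427}{74} - 1203\right) \left(- \frac{1}{29081}\right) = \frac{1520405}{74} \left(- \frac{1}{29081}\right) = - \frac{1520405}{2151994}$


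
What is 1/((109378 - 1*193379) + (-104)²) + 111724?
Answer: 8176520939/73185 ≈ 1.1172e+5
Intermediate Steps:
1/((109378 - 1*193379) + (-104)²) + 111724 = 1/((109378 - 193379) + 10816) + 111724 = 1/(-84001 + 10816) + 111724 = 1/(-73185) + 111724 = -1/73185 + 111724 = 8176520939/73185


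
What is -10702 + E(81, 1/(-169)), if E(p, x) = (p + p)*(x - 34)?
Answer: -2739652/169 ≈ -16211.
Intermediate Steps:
E(p, x) = 2*p*(-34 + x) (E(p, x) = (2*p)*(-34 + x) = 2*p*(-34 + x))
-10702 + E(81, 1/(-169)) = -10702 + 2*81*(-34 + 1/(-169)) = -10702 + 2*81*(-34 - 1/169) = -10702 + 2*81*(-5747/169) = -10702 - 931014/169 = -2739652/169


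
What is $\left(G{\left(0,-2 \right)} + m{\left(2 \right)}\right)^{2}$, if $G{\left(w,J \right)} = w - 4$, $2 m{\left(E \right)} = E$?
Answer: $9$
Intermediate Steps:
$m{\left(E \right)} = \frac{E}{2}$
$G{\left(w,J \right)} = -4 + w$
$\left(G{\left(0,-2 \right)} + m{\left(2 \right)}\right)^{2} = \left(\left(-4 + 0\right) + \frac{1}{2} \cdot 2\right)^{2} = \left(-4 + 1\right)^{2} = \left(-3\right)^{2} = 9$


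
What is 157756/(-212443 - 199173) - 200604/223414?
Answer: -14727089381/11495097128 ≈ -1.2812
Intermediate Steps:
157756/(-212443 - 199173) - 200604/223414 = 157756/(-411616) - 200604*1/223414 = 157756*(-1/411616) - 100302/111707 = -39439/102904 - 100302/111707 = -14727089381/11495097128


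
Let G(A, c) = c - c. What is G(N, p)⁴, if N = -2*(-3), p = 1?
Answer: 0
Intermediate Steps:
N = 6
G(A, c) = 0
G(N, p)⁴ = 0⁴ = 0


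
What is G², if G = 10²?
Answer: 10000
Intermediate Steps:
G = 100
G² = 100² = 10000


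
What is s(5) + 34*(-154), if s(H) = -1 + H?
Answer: -5232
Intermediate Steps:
s(5) + 34*(-154) = (-1 + 5) + 34*(-154) = 4 - 5236 = -5232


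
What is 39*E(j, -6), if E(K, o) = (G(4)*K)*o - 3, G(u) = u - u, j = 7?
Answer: -117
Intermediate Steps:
G(u) = 0
E(K, o) = -3 (E(K, o) = (0*K)*o - 3 = 0*o - 3 = 0 - 3 = -3)
39*E(j, -6) = 39*(-3) = -117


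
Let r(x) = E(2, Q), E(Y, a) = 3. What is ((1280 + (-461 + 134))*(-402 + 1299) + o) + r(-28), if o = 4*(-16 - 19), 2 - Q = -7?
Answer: 854704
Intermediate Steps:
Q = 9 (Q = 2 - 1*(-7) = 2 + 7 = 9)
r(x) = 3
o = -140 (o = 4*(-35) = -140)
((1280 + (-461 + 134))*(-402 + 1299) + o) + r(-28) = ((1280 + (-461 + 134))*(-402 + 1299) - 140) + 3 = ((1280 - 327)*897 - 140) + 3 = (953*897 - 140) + 3 = (854841 - 140) + 3 = 854701 + 3 = 854704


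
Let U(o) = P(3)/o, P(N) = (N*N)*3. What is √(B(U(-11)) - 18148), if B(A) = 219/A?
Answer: I*√164135/3 ≈ 135.05*I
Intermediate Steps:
P(N) = 3*N² (P(N) = N²*3 = 3*N²)
U(o) = 27/o (U(o) = (3*3²)/o = (3*9)/o = 27/o)
√(B(U(-11)) - 18148) = √(219/((27/(-11))) - 18148) = √(219/((27*(-1/11))) - 18148) = √(219/(-27/11) - 18148) = √(219*(-11/27) - 18148) = √(-803/9 - 18148) = √(-164135/9) = I*√164135/3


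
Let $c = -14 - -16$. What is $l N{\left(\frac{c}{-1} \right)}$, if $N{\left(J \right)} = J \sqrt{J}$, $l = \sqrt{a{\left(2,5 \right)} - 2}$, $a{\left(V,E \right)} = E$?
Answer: $- 2 i \sqrt{6} \approx - 4.899 i$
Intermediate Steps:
$l = \sqrt{3}$ ($l = \sqrt{5 - 2} = \sqrt{3} \approx 1.732$)
$c = 2$ ($c = -14 + 16 = 2$)
$N{\left(J \right)} = J^{\frac{3}{2}}$
$l N{\left(\frac{c}{-1} \right)} = \sqrt{3} \left(\frac{2}{-1}\right)^{\frac{3}{2}} = \sqrt{3} \left(2 \left(-1\right)\right)^{\frac{3}{2}} = \sqrt{3} \left(-2\right)^{\frac{3}{2}} = \sqrt{3} \left(- 2 i \sqrt{2}\right) = - 2 i \sqrt{6}$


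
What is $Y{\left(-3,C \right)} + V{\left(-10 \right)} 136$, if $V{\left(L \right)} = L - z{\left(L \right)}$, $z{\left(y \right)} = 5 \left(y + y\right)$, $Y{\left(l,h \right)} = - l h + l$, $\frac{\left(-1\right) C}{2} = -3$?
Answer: $12255$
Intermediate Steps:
$C = 6$ ($C = \left(-2\right) \left(-3\right) = 6$)
$Y{\left(l,h \right)} = l - h l$ ($Y{\left(l,h \right)} = - h l + l = l - h l$)
$z{\left(y \right)} = 10 y$ ($z{\left(y \right)} = 5 \cdot 2 y = 10 y$)
$V{\left(L \right)} = - 9 L$ ($V{\left(L \right)} = L - 10 L = - 9 L$)
$Y{\left(-3,C \right)} + V{\left(-10 \right)} 136 = - 3 \left(1 - 6\right) + \left(-9\right) \left(-10\right) 136 = - 3 \left(1 - 6\right) + 90 \cdot 136 = \left(-3\right) \left(-5\right) + 12240 = 15 + 12240 = 12255$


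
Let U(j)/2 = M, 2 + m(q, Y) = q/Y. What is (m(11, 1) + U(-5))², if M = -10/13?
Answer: 9409/169 ≈ 55.675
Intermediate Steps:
m(q, Y) = -2 + q/Y
M = -10/13 (M = -10*1/13 = -10/13 ≈ -0.76923)
U(j) = -20/13 (U(j) = 2*(-10/13) = -20/13)
(m(11, 1) + U(-5))² = ((-2 + 11/1) - 20/13)² = ((-2 + 11*1) - 20/13)² = ((-2 + 11) - 20/13)² = (9 - 20/13)² = (97/13)² = 9409/169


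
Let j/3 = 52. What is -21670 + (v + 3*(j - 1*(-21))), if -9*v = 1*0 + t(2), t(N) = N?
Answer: -190253/9 ≈ -21139.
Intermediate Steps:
j = 156 (j = 3*52 = 156)
v = -2/9 (v = -(1*0 + 2)/9 = -(0 + 2)/9 = -⅑*2 = -2/9 ≈ -0.22222)
-21670 + (v + 3*(j - 1*(-21))) = -21670 + (-2/9 + 3*(156 - 1*(-21))) = -21670 + (-2/9 + 3*(156 + 21)) = -21670 + (-2/9 + 3*177) = -21670 + (-2/9 + 531) = -21670 + 4777/9 = -190253/9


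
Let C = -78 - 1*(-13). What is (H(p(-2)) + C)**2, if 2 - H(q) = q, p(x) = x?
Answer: 3721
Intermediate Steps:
H(q) = 2 - q
C = -65 (C = -78 + 13 = -65)
(H(p(-2)) + C)**2 = ((2 - 1*(-2)) - 65)**2 = ((2 + 2) - 65)**2 = (4 - 65)**2 = (-61)**2 = 3721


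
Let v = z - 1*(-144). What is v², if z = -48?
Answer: 9216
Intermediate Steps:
v = 96 (v = -48 - 1*(-144) = -48 + 144 = 96)
v² = 96² = 9216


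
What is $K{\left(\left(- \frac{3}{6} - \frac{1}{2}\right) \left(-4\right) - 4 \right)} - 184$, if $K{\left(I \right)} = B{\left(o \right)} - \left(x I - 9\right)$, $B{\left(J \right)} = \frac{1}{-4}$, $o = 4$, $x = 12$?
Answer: $- \frac{701}{4} \approx -175.25$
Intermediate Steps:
$B{\left(J \right)} = - \frac{1}{4}$
$K{\left(I \right)} = \frac{35}{4} - 12 I$ ($K{\left(I \right)} = - \frac{1}{4} - \left(12 I - 9\right) = - \frac{1}{4} - \left(-9 + 12 I\right) = \frac{35}{4} - 12 I$)
$K{\left(\left(- \frac{3}{6} - \frac{1}{2}\right) \left(-4\right) - 4 \right)} - 184 = \left(\frac{35}{4} - 12 \left(\left(- \frac{3}{6} - \frac{1}{2}\right) \left(-4\right) - 4\right)\right) - 184 = \left(\frac{35}{4} - 12 \left(\left(\left(-3\right) \frac{1}{6} - \frac{1}{2}\right) \left(-4\right) - 4\right)\right) - 184 = \left(\frac{35}{4} - 12 \left(\left(- \frac{1}{2} - \frac{1}{2}\right) \left(-4\right) - 4\right)\right) - 184 = \left(\frac{35}{4} - 12 \left(\left(-1\right) \left(-4\right) - 4\right)\right) - 184 = \left(\frac{35}{4} - 12 \left(4 - 4\right)\right) - 184 = \left(\frac{35}{4} - 0\right) - 184 = \left(\frac{35}{4} + 0\right) - 184 = \frac{35}{4} - 184 = - \frac{701}{4}$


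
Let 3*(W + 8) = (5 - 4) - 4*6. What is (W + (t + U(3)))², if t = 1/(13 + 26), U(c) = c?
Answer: 243049/1521 ≈ 159.80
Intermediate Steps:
W = -47/3 (W = -8 + ((5 - 4) - 4*6)/3 = -8 + (1 - 24)/3 = -8 + (⅓)*(-23) = -8 - 23/3 = -47/3 ≈ -15.667)
t = 1/39 ≈ 0.025641
(W + (t + U(3)))² = (-47/3 + (1/39 + 3))² = (-47/3 + 118/39)² = (-493/39)² = 243049/1521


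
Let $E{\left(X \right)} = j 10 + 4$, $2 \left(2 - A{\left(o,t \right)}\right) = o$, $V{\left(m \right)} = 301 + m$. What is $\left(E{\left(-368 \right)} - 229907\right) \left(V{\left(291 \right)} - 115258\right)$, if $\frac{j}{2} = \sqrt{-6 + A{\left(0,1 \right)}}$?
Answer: $26362057398 - 4586640 i \approx 2.6362 \cdot 10^{10} - 4.5866 \cdot 10^{6} i$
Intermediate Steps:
$A{\left(o,t \right)} = 2 - \frac{o}{2}$
$j = 4 i$ ($j = 2 \sqrt{-6 + \left(2 - 0\right)} = 2 \sqrt{-6 + \left(2 + 0\right)} = 2 \sqrt{-6 + 2} = 2 \sqrt{-4} = 2 \cdot 2 i = 4 i \approx 4.0 i$)
$E{\left(X \right)} = 4 + 40 i$ ($E{\left(X \right)} = 4 i 10 + 4 = 40 i + 4 = 4 + 40 i$)
$\left(E{\left(-368 \right)} - 229907\right) \left(V{\left(291 \right)} - 115258\right) = \left(\left(4 + 40 i\right) - 229907\right) \left(\left(301 + 291\right) - 115258\right) = \left(-229903 + 40 i\right) \left(592 - 115258\right) = \left(-229903 + 40 i\right) \left(-114666\right) = 26362057398 - 4586640 i$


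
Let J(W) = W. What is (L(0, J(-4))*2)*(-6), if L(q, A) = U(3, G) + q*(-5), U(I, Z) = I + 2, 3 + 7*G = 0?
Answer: -60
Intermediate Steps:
G = -3/7 (G = -3/7 + (1/7)*0 = -3/7 + 0 = -3/7 ≈ -0.42857)
U(I, Z) = 2 + I
L(q, A) = 5 - 5*q (L(q, A) = (2 + 3) + q*(-5) = 5 - 5*q)
(L(0, J(-4))*2)*(-6) = ((5 - 5*0)*2)*(-6) = ((5 + 0)*2)*(-6) = (5*2)*(-6) = 10*(-6) = -60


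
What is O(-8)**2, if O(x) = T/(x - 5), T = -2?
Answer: 4/169 ≈ 0.023669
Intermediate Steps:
O(x) = -2/(-5 + x) (O(x) = -2/(x - 5) = -2/(-5 + x))
O(-8)**2 = (-2/(-5 - 8))**2 = (-2/(-13))**2 = (-2*(-1/13))**2 = (2/13)**2 = 4/169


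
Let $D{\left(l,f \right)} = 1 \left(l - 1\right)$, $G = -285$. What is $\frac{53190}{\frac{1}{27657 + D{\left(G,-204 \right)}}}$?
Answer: $1455863490$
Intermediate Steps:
$D{\left(l,f \right)} = -1 + l$ ($D{\left(l,f \right)} = 1 \left(-1 + l\right) = -1 + l$)
$\frac{53190}{\frac{1}{27657 + D{\left(G,-204 \right)}}} = \frac{53190}{\frac{1}{27657 - 286}} = \frac{53190}{\frac{1}{27371}} = 53190 \frac{1}{\frac{1}{27371}} = 53190 \cdot 27371 = 1455863490$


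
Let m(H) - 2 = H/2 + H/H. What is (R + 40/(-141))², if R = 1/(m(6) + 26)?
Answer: 1297321/20358144 ≈ 0.063725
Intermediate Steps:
m(H) = 3 + H/2 (m(H) = 2 + (H/2 + H/H) = 2 + (H*(½) + 1) = 2 + (H/2 + 1) = 2 + (1 + H/2) = 3 + H/2)
R = 1/32 (R = 1/((3 + (½)*6) + 26) = 1/((3 + 3) + 26) = 1/(6 + 26) = 1/32 ≈ 0.031250)
(R + 40/(-141))² = (1/32 + 40/(-141))² = (1/32 + 40*(-1/141))² = (1/32 - 40/141)² = (-1139/4512)² = 1297321/20358144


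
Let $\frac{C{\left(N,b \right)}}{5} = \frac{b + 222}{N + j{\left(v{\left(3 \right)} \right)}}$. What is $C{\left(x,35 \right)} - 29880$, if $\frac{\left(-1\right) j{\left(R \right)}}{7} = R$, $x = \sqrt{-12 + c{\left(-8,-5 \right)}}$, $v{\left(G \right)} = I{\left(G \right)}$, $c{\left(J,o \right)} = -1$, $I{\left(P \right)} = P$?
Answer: $- \frac{13592505}{454} - \frac{1285 i \sqrt{13}}{454} \approx -29939.0 - 10.205 i$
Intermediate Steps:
$v{\left(G \right)} = G$
$x = i \sqrt{13}$ ($x = \sqrt{-12 - 1} = \sqrt{-13} = i \sqrt{13} \approx 3.6056 i$)
$j{\left(R \right)} = - 7 R$
$C{\left(N,b \right)} = \frac{5 \left(222 + b\right)}{-21 + N}$ ($C{\left(N,b \right)} = 5 \frac{b + 222}{N - 21} = 5 \frac{222 + b}{N - 21} = 5 \frac{222 + b}{-21 + N} = \frac{5 \left(222 + b\right)}{-21 + N}$)
$C{\left(x,35 \right)} - 29880 = \frac{5 \left(222 + 35\right)}{-21 + i \sqrt{13}} - 29880 = 5 \frac{1}{-21 + i \sqrt{13}} \cdot 257 - 29880 = \frac{1285}{-21 + i \sqrt{13}} - 29880 = -29880 + \frac{1285}{-21 + i \sqrt{13}}$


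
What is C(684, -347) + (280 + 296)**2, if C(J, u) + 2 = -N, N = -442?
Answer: 332216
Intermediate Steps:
C(J, u) = 440 (C(J, u) = -2 - 1*(-442) = -2 + 442 = 440)
C(684, -347) + (280 + 296)**2 = 440 + (280 + 296)**2 = 440 + 576**2 = 440 + 331776 = 332216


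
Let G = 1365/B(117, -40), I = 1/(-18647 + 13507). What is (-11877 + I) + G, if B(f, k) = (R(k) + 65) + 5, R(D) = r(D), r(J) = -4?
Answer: -670356241/56540 ≈ -11856.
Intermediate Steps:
I = -1/5140 (I = 1/(-5140) = -1/5140 ≈ -0.00019455)
R(D) = -4
B(f, k) = 66 (B(f, k) = (-4 + 65) + 5 = 61 + 5 = 66)
G = 455/22 (G = 1365/66 = 1365*(1/66) = 455/22 ≈ 20.682)
(-11877 + I) + G = (-11877 - 1/5140) + 455/22 = -61047781/5140 + 455/22 = -670356241/56540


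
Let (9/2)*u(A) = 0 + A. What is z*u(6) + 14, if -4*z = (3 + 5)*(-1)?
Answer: 50/3 ≈ 16.667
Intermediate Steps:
u(A) = 2*A/9 (u(A) = 2*(0 + A)/9 = 2*A/9)
z = 2 (z = -(3 + 5)*(-1)/4 = -2*(-1) = -1/4*(-8) = 2)
z*u(6) + 14 = 2*((2/9)*6) + 14 = 2*(4/3) + 14 = 8/3 + 14 = 50/3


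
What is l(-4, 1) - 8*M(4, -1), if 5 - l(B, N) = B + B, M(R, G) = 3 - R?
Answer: 21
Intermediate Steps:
l(B, N) = 5 - 2*B (l(B, N) = 5 - (B + B) = 5 - 2*B)
l(-4, 1) - 8*M(4, -1) = (5 - 2*(-4)) - 8*(3 - 1*4) = (5 + 8) - 8*(3 - 4) = 13 - 8*(-1) = 13 + 8 = 21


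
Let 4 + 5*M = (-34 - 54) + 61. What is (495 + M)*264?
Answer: 645216/5 ≈ 1.2904e+5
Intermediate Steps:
M = -31/5 (M = -⅘ + ((-34 - 54) + 61)/5 = -⅘ + (-88 + 61)/5 = -⅘ + (⅕)*(-27) = -⅘ - 27/5 = -31/5 ≈ -6.2000)
(495 + M)*264 = (495 - 31/5)*264 = (2444/5)*264 = 645216/5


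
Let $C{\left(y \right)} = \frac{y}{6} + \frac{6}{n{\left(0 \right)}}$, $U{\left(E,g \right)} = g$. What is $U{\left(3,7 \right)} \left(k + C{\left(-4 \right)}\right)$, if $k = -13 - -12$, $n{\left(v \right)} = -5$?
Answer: $- \frac{301}{15} \approx -20.067$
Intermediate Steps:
$C{\left(y \right)} = - \frac{6}{5} + \frac{y}{6}$ ($C{\left(y \right)} = \frac{y}{6} + \frac{6}{-5} = y \frac{1}{6} + 6 \left(- \frac{1}{5}\right) = \frac{y}{6} - \frac{6}{5} = - \frac{6}{5} + \frac{y}{6}$)
$k = -1$ ($k = -13 + 12 = -1$)
$U{\left(3,7 \right)} \left(k + C{\left(-4 \right)}\right) = 7 \left(-1 + \left(- \frac{6}{5} + \frac{1}{6} \left(-4\right)\right)\right) = 7 \left(-1 - \frac{28}{15}\right) = 7 \left(- \frac{43}{15}\right) = - \frac{301}{15}$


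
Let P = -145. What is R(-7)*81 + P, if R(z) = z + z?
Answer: -1279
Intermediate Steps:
R(z) = 2*z
R(-7)*81 + P = (2*(-7))*81 - 145 = -14*81 - 145 = -1134 - 145 = -1279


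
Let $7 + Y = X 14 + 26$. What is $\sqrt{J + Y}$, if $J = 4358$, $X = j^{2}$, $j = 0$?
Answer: $\sqrt{4377} \approx 66.159$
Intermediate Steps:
$X = 0$ ($X = 0^{2} = 0$)
$Y = 19$ ($Y = -7 + \left(0 \cdot 14 + 26\right) = -7 + \left(0 + 26\right) = -7 + 26 = 19$)
$\sqrt{J + Y} = \sqrt{4358 + 19} = \sqrt{4377}$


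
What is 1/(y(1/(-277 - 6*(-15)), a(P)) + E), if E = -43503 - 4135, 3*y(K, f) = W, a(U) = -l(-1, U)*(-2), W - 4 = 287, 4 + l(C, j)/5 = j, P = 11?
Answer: -1/47541 ≈ -2.1034e-5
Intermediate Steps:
l(C, j) = -20 + 5*j
W = 291 (W = 4 + 287 = 291)
a(U) = -40 + 10*U (a(U) = -(-20 + 5*U)*(-2) = (20 - 5*U)*(-2) = -40 + 10*U)
y(K, f) = 97 (y(K, f) = (1/3)*291 = 97)
E = -47638
1/(y(1/(-277 - 6*(-15)), a(P)) + E) = 1/(97 - 47638) = 1/(-47541) = -1/47541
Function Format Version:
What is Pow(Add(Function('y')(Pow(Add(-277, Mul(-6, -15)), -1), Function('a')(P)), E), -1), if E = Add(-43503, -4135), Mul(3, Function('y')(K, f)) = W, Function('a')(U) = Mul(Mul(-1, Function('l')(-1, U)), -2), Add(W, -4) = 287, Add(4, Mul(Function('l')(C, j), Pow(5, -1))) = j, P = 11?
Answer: Rational(-1, 47541) ≈ -2.1034e-5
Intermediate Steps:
Function('l')(C, j) = Add(-20, Mul(5, j))
W = 291 (W = Add(4, 287) = 291)
Function('a')(U) = Add(-40, Mul(10, U)) (Function('a')(U) = Mul(Mul(-1, Add(-20, Mul(5, U))), -2) = Mul(Add(20, Mul(-5, U)), -2) = Add(-40, Mul(10, U)))
Function('y')(K, f) = 97 (Function('y')(K, f) = Mul(Rational(1, 3), 291) = 97)
E = -47638
Pow(Add(Function('y')(Pow(Add(-277, Mul(-6, -15)), -1), Function('a')(P)), E), -1) = Pow(Add(97, -47638), -1) = Pow(-47541, -1) = Rational(-1, 47541)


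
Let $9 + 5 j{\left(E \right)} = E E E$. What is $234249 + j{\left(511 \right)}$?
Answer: $\frac{134604067}{5} \approx 2.6921 \cdot 10^{7}$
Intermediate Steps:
$j{\left(E \right)} = - \frac{9}{5} + \frac{E^{3}}{5}$ ($j{\left(E \right)} = - \frac{9}{5} + \frac{E E E}{5} = - \frac{9}{5} + \frac{E^{2} E}{5} = - \frac{9}{5} + \frac{E^{3}}{5}$)
$234249 + j{\left(511 \right)} = 234249 - \left(\frac{9}{5} - \frac{511^{3}}{5}\right) = 234249 + \left(- \frac{9}{5} + \frac{1}{5} \cdot 133432831\right) = 234249 + \left(- \frac{9}{5} + \frac{133432831}{5}\right) = 234249 + \frac{133432822}{5} = \frac{134604067}{5}$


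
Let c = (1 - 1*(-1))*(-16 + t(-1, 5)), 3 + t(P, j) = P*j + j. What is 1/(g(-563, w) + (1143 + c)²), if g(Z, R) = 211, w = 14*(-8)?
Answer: 1/1221236 ≈ 8.1884e-7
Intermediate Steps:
t(P, j) = -3 + j + P*j (t(P, j) = -3 + (P*j + j) = -3 + (j + P*j) = -3 + j + P*j)
w = -112
c = -38 (c = (1 - 1*(-1))*(-16 + (-3 + 5 - 1*5)) = (1 + 1)*(-16 + (-3 + 5 - 5)) = 2*(-16 - 3) = 2*(-19) = -38)
1/(g(-563, w) + (1143 + c)²) = 1/(211 + (1143 - 38)²) = 1/(211 + 1105²) = 1/(211 + 1221025) = 1/1221236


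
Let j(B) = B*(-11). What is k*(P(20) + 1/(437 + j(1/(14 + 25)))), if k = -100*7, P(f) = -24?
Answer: 71527575/4258 ≈ 16798.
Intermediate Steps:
j(B) = -11*B
k = -700
k*(P(20) + 1/(437 + j(1/(14 + 25)))) = -700*(-24 + 1/(437 - 11/(14 + 25))) = -700*(-24 + 1/(437 - 11/39)) = -700*(-24 + 1/(17032/39)) = -700*(-24 + 39/17032) = -700*(-408729/17032) = 71527575/4258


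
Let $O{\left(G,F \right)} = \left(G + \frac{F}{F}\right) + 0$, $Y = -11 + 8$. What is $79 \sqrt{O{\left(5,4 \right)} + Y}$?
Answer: $79 \sqrt{3} \approx 136.83$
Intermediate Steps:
$Y = -3$
$O{\left(G,F \right)} = 1 + G$ ($O{\left(G,F \right)} = \left(G + 1\right) + 0 = \left(1 + G\right) + 0 = 1 + G$)
$79 \sqrt{O{\left(5,4 \right)} + Y} = 79 \sqrt{\left(1 + 5\right) - 3} = 79 \sqrt{6 - 3} = 79 \sqrt{3}$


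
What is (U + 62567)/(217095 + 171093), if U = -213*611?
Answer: -16894/97047 ≈ -0.17408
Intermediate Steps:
U = -130143
(U + 62567)/(217095 + 171093) = (-130143 + 62567)/(217095 + 171093) = -67576/388188 = -67576*1/388188 = -16894/97047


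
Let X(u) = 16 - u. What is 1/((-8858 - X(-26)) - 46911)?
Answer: -1/55811 ≈ -1.7918e-5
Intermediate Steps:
1/((-8858 - X(-26)) - 46911) = 1/((-8858 - (16 - 1*(-26))) - 46911) = 1/((-8858 - (16 + 26)) - 46911) = 1/((-8858 - 1*42) - 46911) = 1/((-8858 - 42) - 46911) = 1/(-8900 - 46911) = 1/(-55811) = -1/55811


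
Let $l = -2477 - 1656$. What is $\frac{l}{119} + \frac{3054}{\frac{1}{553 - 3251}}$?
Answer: $- \frac{980527481}{119} \approx -8.2397 \cdot 10^{6}$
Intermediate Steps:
$l = -4133$
$\frac{l}{119} + \frac{3054}{\frac{1}{553 - 3251}} = - \frac{4133}{119} + \frac{3054}{\frac{1}{553 - 3251}} = \left(-4133\right) \frac{1}{119} + \frac{3054}{\frac{1}{-2698}} = - \frac{4133}{119} + \frac{3054}{- \frac{1}{2698}} = - \frac{4133}{119} + 3054 \left(-2698\right) = - \frac{4133}{119} - 8239692 = - \frac{980527481}{119}$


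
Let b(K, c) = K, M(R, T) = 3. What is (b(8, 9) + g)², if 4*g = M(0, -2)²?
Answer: 1681/16 ≈ 105.06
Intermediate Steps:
g = 9/4 (g = (¼)*3² = (¼)*9 = 9/4 ≈ 2.2500)
(b(8, 9) + g)² = (8 + 9/4)² = (41/4)² = 1681/16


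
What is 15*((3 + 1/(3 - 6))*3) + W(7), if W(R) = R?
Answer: 127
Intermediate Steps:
15*((3 + 1/(3 - 6))*3) + W(7) = 15*((3 + 1/(3 - 6))*3) + 7 = 15*((3 + 1/(-3))*3) + 7 = 15*((3 - ⅓)*3) + 7 = 15*((8/3)*3) + 7 = 15*8 + 7 = 120 + 7 = 127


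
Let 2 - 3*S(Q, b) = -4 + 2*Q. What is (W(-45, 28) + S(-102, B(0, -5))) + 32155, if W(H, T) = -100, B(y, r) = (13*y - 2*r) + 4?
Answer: 32125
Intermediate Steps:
B(y, r) = 4 - 2*r + 13*y (B(y, r) = (-2*r + 13*y) + 4 = 4 - 2*r + 13*y)
S(Q, b) = 2 - 2*Q/3 (S(Q, b) = 2/3 - (-4 + 2*Q)/3 = 2/3 + (4/3 - 2*Q/3) = 2 - 2*Q/3)
(W(-45, 28) + S(-102, B(0, -5))) + 32155 = (-100 + (2 - 2/3*(-102))) + 32155 = (-100 + (2 + 68)) + 32155 = (-100 + 70) + 32155 = -30 + 32155 = 32125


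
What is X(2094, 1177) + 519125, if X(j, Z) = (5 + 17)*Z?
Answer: 545019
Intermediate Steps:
X(j, Z) = 22*Z
X(2094, 1177) + 519125 = 22*1177 + 519125 = 25894 + 519125 = 545019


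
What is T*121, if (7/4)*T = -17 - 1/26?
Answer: -107206/91 ≈ -1178.1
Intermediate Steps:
T = -886/91 (T = 4*(-17 - 1/26)/7 = (4/7)*(-443/26) = -886/91 ≈ -9.7363)
T*121 = -886/91*121 = -107206/91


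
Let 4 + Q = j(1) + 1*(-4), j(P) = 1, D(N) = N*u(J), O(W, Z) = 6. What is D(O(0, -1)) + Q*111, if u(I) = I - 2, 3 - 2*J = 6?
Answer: -798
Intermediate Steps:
J = -3/2 (J = 3/2 - ½*6 = 3/2 - 3 = -3/2 ≈ -1.5000)
u(I) = -2 + I
D(N) = -7*N/2 (D(N) = N*(-2 - 3/2) = N*(-7/2) = -7*N/2)
Q = -7 (Q = -4 + (1 + 1*(-4)) = -4 + (1 - 4) = -4 - 3 = -7)
D(O(0, -1)) + Q*111 = -7/2*6 - 7*111 = -21 - 777 = -798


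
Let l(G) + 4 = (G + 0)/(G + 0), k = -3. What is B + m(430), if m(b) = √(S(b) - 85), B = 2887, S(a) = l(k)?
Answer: 2887 + 2*I*√22 ≈ 2887.0 + 9.3808*I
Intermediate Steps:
l(G) = -3 (l(G) = -4 + (G + 0)/(G + 0) = -4 + G/G = -4 + 1 = -3)
S(a) = -3
m(b) = 2*I*√22 (m(b) = √(-3 - 85) = √(-88) = 2*I*√22)
B + m(430) = 2887 + 2*I*√22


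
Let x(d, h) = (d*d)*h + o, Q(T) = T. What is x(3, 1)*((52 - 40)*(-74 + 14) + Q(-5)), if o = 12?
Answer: -15225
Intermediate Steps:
x(d, h) = 12 + h*d**2 (x(d, h) = (d*d)*h + 12 = d**2*h + 12 = h*d**2 + 12 = 12 + h*d**2)
x(3, 1)*((52 - 40)*(-74 + 14) + Q(-5)) = (12 + 1*3**2)*((52 - 40)*(-74 + 14) - 5) = (12 + 1*9)*(12*(-60) - 5) = (12 + 9)*(-720 - 5) = 21*(-725) = -15225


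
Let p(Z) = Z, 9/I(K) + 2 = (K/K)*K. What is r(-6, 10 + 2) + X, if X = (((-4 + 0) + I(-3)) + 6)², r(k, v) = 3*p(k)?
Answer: -449/25 ≈ -17.960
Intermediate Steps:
I(K) = 9/(-2 + K) (I(K) = 9/(-2 + (K/K)*K) = 9/(-2 + 1*K) = 9/(-2 + K))
r(k, v) = 3*k
X = 1/25 (X = (((-4 + 0) + 9/(-2 - 3)) + 6)² = ((-4 + 9/(-5)) + 6)² = ((-4 + 9*(-⅕)) + 6)² = ((-4 - 9/5) + 6)² = (-29/5 + 6)² = (⅕)² = 1/25 ≈ 0.040000)
r(-6, 10 + 2) + X = 3*(-6) + 1/25 = -18 + 1/25 = -449/25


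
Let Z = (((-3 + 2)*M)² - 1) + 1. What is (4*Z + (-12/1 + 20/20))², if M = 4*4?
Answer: 1026169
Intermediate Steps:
M = 16
Z = 256 (Z = (((-3 + 2)*16)² - 1) + 1 = ((-1*16)² - 1) + 1 = ((-16)² - 1) + 1 = (256 - 1) + 1 = 255 + 1 = 256)
(4*Z + (-12/1 + 20/20))² = (4*256 + (-12/1 + 20/20))² = (1024 + (-12*1 + 20*(1/20)))² = (1024 + (-12 + 1))² = (1024 - 11)² = 1013² = 1026169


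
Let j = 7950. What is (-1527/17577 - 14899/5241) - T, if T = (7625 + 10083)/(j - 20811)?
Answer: -22712124854/14626776717 ≈ -1.5528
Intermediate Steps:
T = -17708/12861 (T = (7625 + 10083)/(7950 - 20811) = 17708/(-12861) = 17708*(-1/12861) = -17708/12861 ≈ -1.3769)
(-1527/17577 - 14899/5241) - T = (-1527/17577 - 14899/5241) - 1*(-17708/12861) = (-1527*1/17577 - 14899*1/5241) + 17708/12861 = (-509/5859 - 14899/5241) + 17708/12861 = -29986970/10235673 + 17708/12861 = -22712124854/14626776717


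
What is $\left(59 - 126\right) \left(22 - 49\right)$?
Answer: $1809$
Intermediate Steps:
$\left(59 - 126\right) \left(22 - 49\right) = - 67 \left(22 - 49\right) = \left(-67\right) \left(-27\right) = 1809$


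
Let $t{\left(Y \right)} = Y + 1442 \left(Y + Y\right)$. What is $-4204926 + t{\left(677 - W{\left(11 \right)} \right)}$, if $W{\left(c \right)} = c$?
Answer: $-2283516$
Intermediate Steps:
$t{\left(Y \right)} = 2885 Y$ ($t{\left(Y \right)} = Y + 1442 \cdot 2 Y = Y + 2884 Y = 2885 Y$)
$-4204926 + t{\left(677 - W{\left(11 \right)} \right)} = -4204926 + 2885 \left(677 - 11\right) = -4204926 + 2885 \cdot 666 = -4204926 + 1921410 = -2283516$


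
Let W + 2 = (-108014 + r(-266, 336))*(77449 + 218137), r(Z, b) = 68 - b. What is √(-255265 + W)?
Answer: I*√32006898519 ≈ 1.789e+5*I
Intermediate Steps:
W = -32006643254 (W = -2 + (-108014 + (68 - 1*336))*(77449 + 218137) = -2 + (-108014 + (68 - 336))*295586 = -2 + (-108014 - 268)*295586 = -2 - 108282*295586 = -2 - 32006643252 = -32006643254)
√(-255265 + W) = √(-255265 - 32006643254) = √(-32006898519) = I*√32006898519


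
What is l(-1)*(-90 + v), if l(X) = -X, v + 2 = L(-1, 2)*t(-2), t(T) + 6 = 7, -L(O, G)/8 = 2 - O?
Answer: -116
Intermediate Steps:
L(O, G) = -16 + 8*O (L(O, G) = -8*(2 - O) = -16 + 8*O)
t(T) = 1 (t(T) = -6 + 7 = 1)
v = -26 (v = -2 + (-16 + 8*(-1))*1 = -2 + (-16 - 8)*1 = -2 - 24*1 = -2 - 24 = -26)
l(-1)*(-90 + v) = (-1*(-1))*(-90 - 26) = 1*(-116) = -116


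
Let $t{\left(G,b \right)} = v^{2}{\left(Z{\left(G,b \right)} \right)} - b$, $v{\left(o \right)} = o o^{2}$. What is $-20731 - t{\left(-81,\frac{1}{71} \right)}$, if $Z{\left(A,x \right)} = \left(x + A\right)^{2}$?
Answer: $- \frac{1306213404656667769295419614664557533922384900}{16409682740640811134241} \approx -7.96 \cdot 10^{22}$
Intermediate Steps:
$Z{\left(A,x \right)} = \left(A + x\right)^{2}$
$v{\left(o \right)} = o^{3}$
$t{\left(G,b \right)} = \left(G + b\right)^{12} - b$ ($t{\left(G,b \right)} = \left(\left(\left(G + b\right)^{2}\right)^{3}\right)^{2} - b = \left(\left(G + b\right)^{6}\right)^{2} - b = \left(G + b\right)^{12} - b$)
$-20731 - t{\left(-81,\frac{1}{71} \right)} = -20731 - \left(\left(-81 + \frac{1}{71}\right)^{12} - \frac{1}{71}\right) = -20731 - \left(\left(- \frac{5750}{71}\right)^{12} - \frac{1}{71}\right) = -20731 - \left(\frac{1306213404656667768955230712890625000000000000}{16409682740640811134241} - \frac{1}{71}\right) = -20731 - \frac{1306213404656667768955230481768332878298434729}{16409682740640811134241} = - \frac{1306213404656667769295419614664557533922384900}{16409682740640811134241}$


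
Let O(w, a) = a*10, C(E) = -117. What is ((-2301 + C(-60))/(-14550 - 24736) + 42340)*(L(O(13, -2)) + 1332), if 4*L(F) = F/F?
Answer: 340927214057/6044 ≈ 5.6408e+7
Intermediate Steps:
O(w, a) = 10*a
L(F) = ¼ (L(F) = (F/F)/4 = (¼)*1 = ¼)
((-2301 + C(-60))/(-14550 - 24736) + 42340)*(L(O(13, -2)) + 1332) = ((-2301 - 117)/(-14550 - 24736) + 42340)*(¼ + 1332) = (-2418/(-39286) + 42340)*(5329/4) = (-2418*(-1/39286) + 42340)*(5329/4) = (93/1511 + 42340)*(5329/4) = (63975833/1511)*(5329/4) = 340927214057/6044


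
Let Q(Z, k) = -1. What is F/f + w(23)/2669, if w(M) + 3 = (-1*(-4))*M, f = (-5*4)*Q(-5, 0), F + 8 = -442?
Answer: -119927/5338 ≈ -22.467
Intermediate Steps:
F = -450 (F = -8 - 442 = -450)
f = 20 (f = -5*4*(-1) = -20*(-1) = 20)
w(M) = -3 + 4*M (w(M) = -3 + (-1*(-4))*M = -3 + 4*M)
F/f + w(23)/2669 = -450/20 + (-3 + 4*23)/2669 = -450*1/20 + (-3 + 92)*(1/2669) = -45/2 + 89*(1/2669) = -45/2 + 89/2669 = -119927/5338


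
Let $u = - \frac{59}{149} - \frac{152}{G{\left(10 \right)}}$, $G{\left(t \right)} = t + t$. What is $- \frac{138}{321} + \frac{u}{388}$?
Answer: $- \frac{13934159}{30929420} \approx -0.45051$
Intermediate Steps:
$G{\left(t \right)} = 2 t$
$u = - \frac{5957}{745}$ ($u = - \frac{59}{149} - \frac{152}{2 \cdot 10} = \left(-59\right) \frac{1}{149} - \frac{152}{20} = - \frac{59}{149} - \frac{38}{5} = - \frac{5957}{745} \approx -7.996$)
$- \frac{138}{321} + \frac{u}{388} = - \frac{138}{321} - \frac{5957}{745 \cdot 388} = \left(-138\right) \frac{1}{321} - \frac{5957}{289060} = - \frac{46}{107} - \frac{5957}{289060} = - \frac{13934159}{30929420}$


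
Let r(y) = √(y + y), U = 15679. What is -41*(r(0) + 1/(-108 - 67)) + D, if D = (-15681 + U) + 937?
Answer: 163666/175 ≈ 935.23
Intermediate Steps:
r(y) = √2*√y (r(y) = √(2*y) = √2*√y)
D = 935 (D = (-15681 + 15679) + 937 = -2 + 937 = 935)
-41*(r(0) + 1/(-108 - 67)) + D = -41*(√2*√0 + 1/(-108 - 67)) + 935 = -41*(√2*0 + 1/(-175)) + 935 = -41*(0 - 1/175) + 935 = -41*(-1/175) + 935 = 41/175 + 935 = 163666/175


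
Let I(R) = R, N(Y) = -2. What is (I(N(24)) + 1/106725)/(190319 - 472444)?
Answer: 213449/30109790625 ≈ 7.0890e-6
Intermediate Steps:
(I(N(24)) + 1/106725)/(190319 - 472444) = (-2 + 1/106725)/(190319 - 472444) = (-2 + 1/106725)/(-282125) = -213449/106725*(-1/282125) = 213449/30109790625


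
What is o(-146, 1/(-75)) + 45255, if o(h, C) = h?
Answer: 45109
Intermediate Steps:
o(-146, 1/(-75)) + 45255 = -146 + 45255 = 45109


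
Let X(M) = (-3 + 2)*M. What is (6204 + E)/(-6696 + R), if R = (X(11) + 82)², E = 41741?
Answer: -9589/331 ≈ -28.970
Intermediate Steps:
X(M) = -M
R = 5041 (R = (-1*11 + 82)² = (-11 + 82)² = 71² = 5041)
(6204 + E)/(-6696 + R) = (6204 + 41741)/(-6696 + 5041) = 47945/(-1655) = 47945*(-1/1655) = -9589/331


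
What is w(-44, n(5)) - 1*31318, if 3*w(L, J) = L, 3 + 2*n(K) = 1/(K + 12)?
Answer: -93998/3 ≈ -31333.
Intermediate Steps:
n(K) = -3/2 + 1/(2*(12 + K)) (n(K) = -3/2 + 1/(2*(K + 12)) = -3/2 + 1/(2*(12 + K)))
w(L, J) = L/3
w(-44, n(5)) - 1*31318 = (1/3)*(-44) - 1*31318 = -44/3 - 31318 = -93998/3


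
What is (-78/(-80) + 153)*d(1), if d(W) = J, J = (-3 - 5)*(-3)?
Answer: 18477/5 ≈ 3695.4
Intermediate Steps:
J = 24 (J = -8*(-3) = 24)
d(W) = 24
(-78/(-80) + 153)*d(1) = (-78/(-80) + 153)*24 = (-78*(-1/80) + 153)*24 = (39/40 + 153)*24 = (6159/40)*24 = 18477/5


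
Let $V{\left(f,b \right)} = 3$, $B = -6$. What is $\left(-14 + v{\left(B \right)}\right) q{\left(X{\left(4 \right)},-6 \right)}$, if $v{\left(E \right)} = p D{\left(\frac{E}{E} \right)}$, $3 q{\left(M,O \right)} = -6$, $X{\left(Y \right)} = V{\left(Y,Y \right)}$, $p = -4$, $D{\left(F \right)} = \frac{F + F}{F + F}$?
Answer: $36$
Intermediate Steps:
$D{\left(F \right)} = 1$ ($D{\left(F \right)} = \frac{2 F}{2 F} = 2 F \frac{1}{2 F} = 1$)
$X{\left(Y \right)} = 3$
$q{\left(M,O \right)} = -2$ ($q{\left(M,O \right)} = \frac{1}{3} \left(-6\right) = -2$)
$v{\left(E \right)} = -4$ ($v{\left(E \right)} = \left(-4\right) 1 = -4$)
$\left(-14 + v{\left(B \right)}\right) q{\left(X{\left(4 \right)},-6 \right)} = \left(-14 - 4\right) \left(-2\right) = \left(-18\right) \left(-2\right) = 36$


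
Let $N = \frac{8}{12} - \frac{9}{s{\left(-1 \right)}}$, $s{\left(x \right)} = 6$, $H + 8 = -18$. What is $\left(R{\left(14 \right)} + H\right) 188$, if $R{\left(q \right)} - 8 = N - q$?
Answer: $- \frac{18518}{3} \approx -6172.7$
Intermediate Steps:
$H = -26$ ($H = -8 - 18 = -26$)
$N = - \frac{5}{6}$ ($N = \frac{8}{12} - \frac{9}{6} = 8 \cdot \frac{1}{12} - \frac{3}{2} = \frac{2}{3} - \frac{3}{2} = - \frac{5}{6} \approx -0.83333$)
$R{\left(q \right)} = \frac{43}{6} - q$ ($R{\left(q \right)} = 8 - \left(\frac{5}{6} + q\right) = \frac{43}{6} - q$)
$\left(R{\left(14 \right)} + H\right) 188 = \left(\left(\frac{43}{6} - 14\right) - 26\right) 188 = \left(- \frac{41}{6} - 26\right) 188 = \left(- \frac{197}{6}\right) 188 = - \frac{18518}{3}$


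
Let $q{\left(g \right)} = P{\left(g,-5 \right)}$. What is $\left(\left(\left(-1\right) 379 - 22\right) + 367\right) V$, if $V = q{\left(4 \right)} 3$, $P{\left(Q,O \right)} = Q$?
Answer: $-408$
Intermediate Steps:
$q{\left(g \right)} = g$
$V = 12$ ($V = 4 \cdot 3 = 12$)
$\left(\left(\left(-1\right) 379 - 22\right) + 367\right) V = \left(\left(\left(-1\right) 379 - 22\right) + 367\right) 12 = \left(\left(-379 - 22\right) + 367\right) 12 = \left(-401 + 367\right) 12 = \left(-34\right) 12 = -408$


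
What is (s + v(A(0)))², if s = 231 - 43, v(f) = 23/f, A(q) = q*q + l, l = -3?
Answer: 292681/9 ≈ 32520.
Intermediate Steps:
A(q) = -3 + q² (A(q) = q*q - 3 = q² - 3 = -3 + q²)
s = 188
(s + v(A(0)))² = (188 + 23/(-3 + 0²))² = (188 + 23/(-3 + 0))² = (188 + 23/(-3))² = (188 + 23*(-⅓))² = (188 - 23/3)² = (541/3)² = 292681/9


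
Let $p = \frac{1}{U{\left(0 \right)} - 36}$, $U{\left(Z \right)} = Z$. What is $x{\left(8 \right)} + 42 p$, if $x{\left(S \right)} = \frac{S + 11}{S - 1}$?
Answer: $\frac{65}{42} \approx 1.5476$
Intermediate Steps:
$x{\left(S \right)} = \frac{11 + S}{-1 + S}$
$p = - \frac{1}{36}$ ($p = \frac{1}{0 - 36} = \frac{1}{-36} = - \frac{1}{36} \approx -0.027778$)
$x{\left(8 \right)} + 42 p = \frac{11 + 8}{-1 + 8} + 42 \left(- \frac{1}{36}\right) = \frac{1}{7} \cdot 19 - \frac{7}{6} = \frac{19}{7} - \frac{7}{6} = \frac{65}{42}$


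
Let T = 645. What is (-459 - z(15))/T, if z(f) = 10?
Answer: -469/645 ≈ -0.72713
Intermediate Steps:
(-459 - z(15))/T = (-459 - 1*10)/645 = (-459 - 10)*(1/645) = -469*1/645 = -469/645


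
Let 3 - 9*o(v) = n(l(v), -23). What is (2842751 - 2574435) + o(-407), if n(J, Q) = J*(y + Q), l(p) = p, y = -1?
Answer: 267231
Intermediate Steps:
n(J, Q) = J*(-1 + Q)
o(v) = ⅓ + 8*v/3 (o(v) = ⅓ - v*(-1 - 23)/9 = ⅓ - v*(-24)/9 = ⅓ - (-8)*v/3 = ⅓ + 8*v/3)
(2842751 - 2574435) + o(-407) = (2842751 - 2574435) + (⅓ + (8/3)*(-407)) = 268316 + (⅓ - 3256/3) = 268316 - 1085 = 267231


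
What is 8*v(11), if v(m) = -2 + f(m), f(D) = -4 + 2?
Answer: -32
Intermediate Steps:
f(D) = -2
v(m) = -4 (v(m) = -2 - 2 = -4)
8*v(11) = 8*(-4) = -32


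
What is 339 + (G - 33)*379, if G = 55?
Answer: 8677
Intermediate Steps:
339 + (G - 33)*379 = 339 + (55 - 33)*379 = 339 + 22*379 = 339 + 8338 = 8677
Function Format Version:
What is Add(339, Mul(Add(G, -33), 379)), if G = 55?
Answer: 8677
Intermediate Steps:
Add(339, Mul(Add(G, -33), 379)) = Add(339, Mul(Add(55, -33), 379)) = Add(339, Mul(22, 379)) = Add(339, 8338) = 8677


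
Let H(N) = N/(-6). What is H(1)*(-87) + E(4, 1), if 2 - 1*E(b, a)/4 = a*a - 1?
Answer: 45/2 ≈ 22.500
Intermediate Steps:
H(N) = -N/6 (H(N) = N*(-⅙) = -N/6)
E(b, a) = 12 - 4*a² (E(b, a) = 8 - 4*(a*a - 1) = 8 - 4*(a² - 1) = 8 - 4*(-1 + a²) = 8 + (4 - 4*a²) = 12 - 4*a²)
H(1)*(-87) + E(4, 1) = -⅙*1*(-87) + (12 - 4*1²) = -⅙*(-87) + (12 - 4*1) = 29/2 + (12 - 4) = 29/2 + 8 = 45/2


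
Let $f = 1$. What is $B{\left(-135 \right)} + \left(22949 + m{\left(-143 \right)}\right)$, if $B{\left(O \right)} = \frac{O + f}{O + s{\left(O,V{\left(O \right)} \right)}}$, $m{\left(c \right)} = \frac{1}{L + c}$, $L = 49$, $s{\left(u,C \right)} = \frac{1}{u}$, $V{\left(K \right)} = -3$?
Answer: $\frac{19659459395}{856622} \approx 22950.0$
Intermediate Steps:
$m{\left(c \right)} = \frac{1}{49 + c}$
$B{\left(O \right)} = \frac{1 + O}{O + \frac{1}{O}}$ ($B{\left(O \right)} = \frac{O + 1}{O + \frac{1}{O}} = \frac{1 + O}{O + \frac{1}{O}}$)
$B{\left(-135 \right)} + \left(22949 + m{\left(-143 \right)}\right) = - \frac{135 \left(1 - 135\right)}{1 + \left(-135\right)^{2}} + \left(22949 + \frac{1}{49 - 143}\right) = \left(-135\right) \frac{1}{1 + 18225} \left(-134\right) + \left(22949 + \frac{1}{-94}\right) = \left(-135\right) \frac{1}{18226} \left(-134\right) + \left(22949 - \frac{1}{94}\right) = \left(-135\right) \frac{1}{18226} \left(-134\right) + \frac{2157205}{94} = \frac{9045}{9113} + \frac{2157205}{94} = \frac{19659459395}{856622}$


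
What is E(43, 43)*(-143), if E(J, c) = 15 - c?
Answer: 4004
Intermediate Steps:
E(43, 43)*(-143) = (15 - 1*43)*(-143) = (15 - 43)*(-143) = -28*(-143) = 4004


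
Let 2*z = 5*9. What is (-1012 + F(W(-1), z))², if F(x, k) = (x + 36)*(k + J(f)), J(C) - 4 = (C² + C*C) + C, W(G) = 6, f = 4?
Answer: 2601769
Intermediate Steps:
z = 45/2 (z = (5*9)/2 = (½)*45 = 45/2 ≈ 22.500)
J(C) = 4 + C + 2*C² (J(C) = 4 + ((C² + C*C) + C) = 4 + ((C² + C²) + C) = 4 + (2*C² + C) = 4 + (C + 2*C²) = 4 + C + 2*C²)
F(x, k) = (36 + x)*(40 + k) (F(x, k) = (x + 36)*(k + (4 + 4 + 2*4²)) = (36 + x)*(k + (4 + 4 + 2*16)) = (36 + x)*(k + (4 + 4 + 32)) = (36 + x)*(k + 40) = (36 + x)*(40 + k))
(-1012 + F(W(-1), z))² = (-1012 + (1440 + 36*(45/2) + 40*6 + (45/2)*6))² = (-1012 + (1440 + 810 + 240 + 135))² = (-1012 + 2625)² = 1613² = 2601769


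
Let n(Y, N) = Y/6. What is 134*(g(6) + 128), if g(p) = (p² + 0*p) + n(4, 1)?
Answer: 66196/3 ≈ 22065.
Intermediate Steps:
n(Y, N) = Y/6 (n(Y, N) = Y*(⅙) = Y/6)
g(p) = ⅔ + p² (g(p) = (p² + 0*p) + (⅙)*4 = (p² + 0) + ⅔ = p² + ⅔ = ⅔ + p²)
134*(g(6) + 128) = 134*((⅔ + 6²) + 128) = 134*((⅔ + 36) + 128) = 134*(110/3 + 128) = 134*(494/3) = 66196/3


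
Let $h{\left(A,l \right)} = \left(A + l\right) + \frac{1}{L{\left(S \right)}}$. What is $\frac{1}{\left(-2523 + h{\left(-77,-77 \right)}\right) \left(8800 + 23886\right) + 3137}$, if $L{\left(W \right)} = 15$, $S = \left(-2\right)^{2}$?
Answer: $- \frac{15}{1312426589} \approx -1.1429 \cdot 10^{-8}$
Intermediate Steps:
$S = 4$
$h{\left(A,l \right)} = \frac{1}{15} + A + l$ ($h{\left(A,l \right)} = \left(A + l\right) + \frac{1}{15} = \frac{1}{15} + A + l$)
$\frac{1}{\left(-2523 + h{\left(-77,-77 \right)}\right) \left(8800 + 23886\right) + 3137} = \frac{1}{\left(-2523 - \frac{2309}{15}\right) \left(8800 + 23886\right) + 3137} = \frac{1}{\left(-2523 - \frac{2309}{15}\right) 32686 + 3137} = \frac{1}{\left(- \frac{40154}{15}\right) 32686 + 3137} = \frac{1}{- \frac{1312473644}{15} + 3137} = \frac{1}{- \frac{1312426589}{15}} = - \frac{15}{1312426589}$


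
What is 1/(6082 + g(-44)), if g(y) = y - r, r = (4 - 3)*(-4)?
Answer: 1/6042 ≈ 0.00016551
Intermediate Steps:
r = -4 (r = 1*(-4) = -4)
g(y) = 4 + y (g(y) = y - 1*(-4) = y + 4 = 4 + y)
1/(6082 + g(-44)) = 1/(6082 + (4 - 44)) = 1/(6082 - 40) = 1/6042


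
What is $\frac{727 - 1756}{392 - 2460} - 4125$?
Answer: $- \frac{8529471}{2068} \approx -4124.5$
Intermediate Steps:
$\frac{727 - 1756}{392 - 2460} - 4125 = - \frac{1029}{-2068} - 4125 = \left(-1029\right) \left(- \frac{1}{2068}\right) - 4125 = \frac{1029}{2068} - 4125 = - \frac{8529471}{2068}$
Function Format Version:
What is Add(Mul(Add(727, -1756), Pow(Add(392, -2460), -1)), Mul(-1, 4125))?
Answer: Rational(-8529471, 2068) ≈ -4124.5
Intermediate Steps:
Add(Mul(Add(727, -1756), Pow(Add(392, -2460), -1)), Mul(-1, 4125)) = Add(Mul(-1029, Pow(-2068, -1)), -4125) = Add(Mul(-1029, Rational(-1, 2068)), -4125) = Add(Rational(1029, 2068), -4125) = Rational(-8529471, 2068)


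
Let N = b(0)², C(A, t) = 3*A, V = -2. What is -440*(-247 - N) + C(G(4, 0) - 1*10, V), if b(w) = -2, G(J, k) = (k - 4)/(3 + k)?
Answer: 110406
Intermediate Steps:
G(J, k) = (-4 + k)/(3 + k)
N = 4 (N = (-2)² = 4)
-440*(-247 - N) + C(G(4, 0) - 1*10, V) = -440*(-247 - 1*4) + 3*((-4 + 0)/(3 + 0) - 1*10) = -440*(-247 - 4) + 3*(-4/3 - 10) = -440*(-251) + 3*((⅓)*(-4) - 10) = 110440 + 3*(-4/3 - 10) = 110440 + 3*(-34/3) = 110440 - 34 = 110406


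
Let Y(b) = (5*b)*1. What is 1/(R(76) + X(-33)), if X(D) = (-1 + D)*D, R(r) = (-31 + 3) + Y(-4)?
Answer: 1/1074 ≈ 0.00093110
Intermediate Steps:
Y(b) = 5*b
R(r) = -48 (R(r) = (-31 + 3) + 5*(-4) = -28 - 20 = -48)
X(D) = D*(-1 + D)
1/(R(76) + X(-33)) = 1/(-48 - 33*(-1 - 33)) = 1/(-48 - 33*(-34)) = 1/(-48 + 1122) = 1/1074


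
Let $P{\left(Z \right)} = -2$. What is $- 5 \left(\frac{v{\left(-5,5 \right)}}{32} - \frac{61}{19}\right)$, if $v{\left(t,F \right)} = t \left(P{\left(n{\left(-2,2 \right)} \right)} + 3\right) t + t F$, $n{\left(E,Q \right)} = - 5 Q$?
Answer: $\frac{305}{19} \approx 16.053$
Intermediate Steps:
$v{\left(t,F \right)} = t^{2} + F t$ ($v{\left(t,F \right)} = t \left(-2 + 3\right) t + t F = t 1 t + F t = t t + F t = t^{2} + F t$)
$- 5 \left(\frac{v{\left(-5,5 \right)}}{32} - \frac{61}{19}\right) = - 5 \left(\frac{\left(-5\right) \left(5 - 5\right)}{32} - \frac{61}{19}\right) = - 5 \left(\left(-5\right) 0 \cdot \frac{1}{32} - \frac{61}{19}\right) = - 5 \left(0 \cdot \frac{1}{32} - \frac{61}{19}\right) = - 5 \left(0 - \frac{61}{19}\right) = \left(-5\right) \left(- \frac{61}{19}\right) = \frac{305}{19}$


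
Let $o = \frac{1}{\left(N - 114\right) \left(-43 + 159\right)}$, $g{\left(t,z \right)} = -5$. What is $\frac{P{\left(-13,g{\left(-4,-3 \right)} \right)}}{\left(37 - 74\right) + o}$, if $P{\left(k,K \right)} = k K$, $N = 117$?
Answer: $- \frac{4524}{2575} \approx -1.7569$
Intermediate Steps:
$o = \frac{1}{348}$ ($o = \frac{1}{\left(117 - 114\right) \left(-43 + 159\right)} = \frac{1}{3 \cdot 116} = \frac{1}{348} \approx 0.0028736$)
$P{\left(k,K \right)} = K k$
$\frac{P{\left(-13,g{\left(-4,-3 \right)} \right)}}{\left(37 - 74\right) + o} = \frac{\left(-5\right) \left(-13\right)}{\left(37 - 74\right) + \frac{1}{348}} = \frac{65}{-37 + \frac{1}{348}} = \frac{65}{- \frac{12875}{348}} = 65 \left(- \frac{348}{12875}\right) = - \frac{4524}{2575}$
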